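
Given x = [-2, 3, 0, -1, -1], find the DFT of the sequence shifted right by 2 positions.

Time shift by 2: X_shifted[k] = ω_5^(2k) · X[k]
Shifted x = [-1, -1, -2, 3, 0]

DFT(x[n-2]) = [-1, -2.1180+3.8900i, 0.1180-4.1675i, 0.1180+4.1675i, -2.1180-3.8900i]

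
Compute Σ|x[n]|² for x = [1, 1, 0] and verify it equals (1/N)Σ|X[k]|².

Time domain:
Σ|x[n]|² = |1|² + |1|² + |0|² = 2.0000

Frequency domain:
(1/3)Σ|X[k]|² = (1/3)(|2|² + |0.5000-0.8660i|² + |0.5000+0.8660i|²) = (1/3)·6.0000 = 2.0000

Both sides agree, confirming Parseval's theorem.

Σ|x[n]|² = (1/N)Σ|X[k]|² = 2.0000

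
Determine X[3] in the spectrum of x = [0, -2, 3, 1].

X[3] = Σ(n=0 to 3) x[n] · ω_4^(3n) where ω_4 = e^(-2πi/4)
= (0)·ω_4^0 + (-2)·ω_4^3 + (3)·ω_4^6 + (1)·ω_4^9

X[3] = -3-3i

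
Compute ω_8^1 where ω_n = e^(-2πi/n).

ω_8^1 = e^(-2πi·1/8)
= cos(-2π·1/8) + i·sin(-2π·1/8)
= cos(-2π/8) + i·sin(-2π/8)

ω_8^1 = cos(-2π/8) + i·sin(-2π/8) = 0.7071-0.7071i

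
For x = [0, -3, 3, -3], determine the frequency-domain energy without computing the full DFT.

Parseval: Σ|x[n]|² = (1/N)Σ|X[k]|², so Σ|X[k]|² = N·Σ|x[n]|² = 4·27.0000

Σ|X[k]|² = N·Σ|x[n]|² = 4·27.0000 = 108.0000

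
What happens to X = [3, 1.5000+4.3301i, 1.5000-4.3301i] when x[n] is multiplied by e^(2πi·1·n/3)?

Modulation property: DFT(ω_3^(-1n)·x[n]) = X[(k-1) mod 3], so circularly shift X by 1 positions.

X[k-1] = [1.5000-4.3301i, 3, 1.5000+4.3301i]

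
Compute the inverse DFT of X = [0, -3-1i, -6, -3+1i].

x[n] = (1/4) Σ(k=0 to 3) X[k] · e^(2πikn/4)

Computing each x[n]:
x[0] = -3
x[1] = 2
x[2] = 0
x[3] = 1

x = [-3, 2, 0, 1]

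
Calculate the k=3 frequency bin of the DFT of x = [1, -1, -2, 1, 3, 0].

X[3] = Σ(n=0 to 5) x[n] · ω_6^(3n) where ω_6 = e^(-2πi/6)
= (1)·ω_6^0 + (-1)·ω_6^3 + (-2)·ω_6^6 + (1)·ω_6^9 + (3)·ω_6^12 + (0)·ω_6^15

X[3] = 2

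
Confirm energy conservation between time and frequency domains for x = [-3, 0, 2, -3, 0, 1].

Time domain:
Σ|x[n]|² = |-3|² + |0|² + |2|² + |-3|² + |0|² + |1|² = 23.0000

Frequency domain:
(1/6)Σ|X[k]|² = (1/6)(|-3|² + |-0.5000-0.8660i|² + |-7.5000+2.5981i|² + |1|² + |-7.5000-2.5981i|² + |-0.5000+0.8660i|²) = (1/6)·138.0000 = 23.0000

Both sides agree, confirming Parseval's theorem.

Σ|x[n]|² = (1/N)Σ|X[k]|² = 23.0000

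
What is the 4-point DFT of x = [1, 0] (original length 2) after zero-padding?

Original 2-point DFT: [1, 1]
Zero-padded 4-point DFT provides frequency interpolation.

DFT_4([x, 0, ...]) = [1, 1, 1, 1]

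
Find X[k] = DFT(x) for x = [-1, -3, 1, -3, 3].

X[k] = Σ(n=0 to 4) x[n] · ω_5^(nk)
where ω_5 = e^(-2πi/5)

Computing each X[k]:
X[0] = -3
X[1] = 0.6180+3.3552i
X[2] = -1.6180+7.3309i
X[3] = -1.6180-7.3309i
X[4] = 0.6180-3.3552i

X = [-3, 0.6180+3.3552i, -1.6180+7.3309i, -1.6180-7.3309i, 0.6180-3.3552i]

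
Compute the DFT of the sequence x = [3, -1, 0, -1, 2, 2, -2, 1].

X[k] = Σ(n=0 to 7) x[n] · ω_8^(nk)
where ω_8 = e^(-2πi/8)

Computing each X[k]:
X[0] = 4
X[1] = 0.2929+1.5355i
X[2] = 7-1i
X[3] = 1.7071+5.5355i
X[4] = 2
X[5] = 1.7071-5.5355i
X[6] = 7+1i
X[7] = 0.2929-1.5355i

X = [4, 0.2929+1.5355i, 7-1i, 1.7071+5.5355i, 2, 1.7071-5.5355i, 7+1i, 0.2929-1.5355i]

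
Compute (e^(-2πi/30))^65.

Since ω_30^30 = 1, powers reduce modulo 30.
65 mod 30 = 5
So ω_30^65 = ω_30^5 = e^(-2πi·5/30)

ω_30^65 = ω_30^5 = 0.5000-0.8660i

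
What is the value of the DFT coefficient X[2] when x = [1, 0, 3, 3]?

X[2] = Σ(n=0 to 3) x[n] · ω_4^(2n) where ω_4 = e^(-2πi/4)
= (1)·ω_4^0 + (0)·ω_4^2 + (3)·ω_4^4 + (3)·ω_4^6

X[2] = 1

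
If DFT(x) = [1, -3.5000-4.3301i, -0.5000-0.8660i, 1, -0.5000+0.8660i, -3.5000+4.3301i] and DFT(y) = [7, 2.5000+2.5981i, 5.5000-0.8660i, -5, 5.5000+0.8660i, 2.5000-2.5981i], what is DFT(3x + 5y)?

By linearity: DFT(3x + 5y) = 3·DFT(x) + 5·DFT(y)
= 3·[1, -3.5000-4.3301i, -0.5000-0.8660i, 1, -0.5000+0.8660i, -3.5000+4.3301i] + 5·[7, 2.5000+2.5981i, 5.5000-0.8660i, -5, 5.5000+0.8660i, 2.5000-2.5981i]

Computing element-wise:
Z[0] = 3·(1) + 5·(7) = 38
Z[1] = 3·(-3.5000-4.3301i) + 5·(2.5000+2.5981i) = 2.0000+0.0002i
Z[2] = 3·(-0.5000-0.8660i) + 5·(5.5000-0.8660i) = 26.0000-6.9280i
Z[3] = 3·(1) + 5·(-5) = -22
Z[4] = 3·(-0.5000+0.8660i) + 5·(5.5000+0.8660i) = 26.0000+6.9280i
Z[5] = 3·(-3.5000+4.3301i) + 5·(2.5000-2.5981i) = 2.0000-0.0002i

DFT(3x + 5y) = 3·X + 5·Y = [38, 2.0000+0.0002i, 26.0000-6.9280i, -22, 26.0000+6.9280i, 2.0000-0.0002i]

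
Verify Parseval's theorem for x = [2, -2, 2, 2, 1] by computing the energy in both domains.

Time domain:
Σ|x[n]|² = |2|² + |-2|² + |2|² + |2|² + |1|² = 17.0000

Frequency domain:
(1/5)Σ|X[k]|² = (1/5)(|5|² + |-1.5451+2.8532i|² + |4.0451+1.7634i|² + |4.0451-1.7634i|² + |-1.5451-2.8532i|²) = (1/5)·85.0000 = 17.0000

Both sides agree, confirming Parseval's theorem.

Σ|x[n]|² = (1/N)Σ|X[k]|² = 17.0000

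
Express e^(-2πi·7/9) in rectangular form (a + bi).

ω_9^7 = e^(-2πi·7/9)
= cos(-2π·7/9) + i·sin(-2π·7/9)
= cos(-14π/9) + i·sin(-14π/9)

ω_9^7 = cos(-14π/9) + i·sin(-14π/9) = 0.1736+0.9848i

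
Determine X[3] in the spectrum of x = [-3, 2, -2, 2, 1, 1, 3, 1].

X[3] = Σ(n=0 to 7) x[n] · ω_8^(3n) where ω_8 = e^(-2πi/8)
= (-3)·ω_8^0 + (2)·ω_8^3 + (-2)·ω_8^6 + (2)·ω_8^9 + (1)·ω_8^12 + (1)·ω_8^15 + (3)·ω_8^18 + (1)·ω_8^21

X[3] = -4.0000-6.4142i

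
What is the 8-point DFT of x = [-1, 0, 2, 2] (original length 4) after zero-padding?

Original 4-point DFT: [3, -3+2i, -1, -3-2i]
Zero-padded 8-point DFT provides frequency interpolation.

DFT_8([x, 0, ...]) = [3, -2.4142-3.4142i, -3+2i, 0.4142+0.5858i, -1, 0.4142-0.5858i, -3-2i, -2.4142+3.4142i]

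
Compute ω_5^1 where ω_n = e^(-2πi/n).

ω_5^1 = e^(-2πi·1/5)
= cos(-2π·1/5) + i·sin(-2π·1/5)
= cos(-2π/5) + i·sin(-2π/5)

ω_5^1 = cos(-2π/5) + i·sin(-2π/5) = 0.3090-0.9511i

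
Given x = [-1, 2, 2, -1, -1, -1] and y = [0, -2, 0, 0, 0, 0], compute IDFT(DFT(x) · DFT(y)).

(x ⊛ y)[n] = Σ(m=0 to 5) x[m] · y[(n-m) mod 6]

Computing each output sample:
(x ⊛ y)[0] = 2
(x ⊛ y)[1] = 2
(x ⊛ y)[2] = -4
(x ⊛ y)[3] = -4
(x ⊛ y)[4] = 2
(x ⊛ y)[5] = 2

x ⊛ y = [2, 2, -4, -4, 2, 2]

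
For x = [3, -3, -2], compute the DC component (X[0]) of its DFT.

X[0] = Σ(n=0 to 2) x[n] · ω_3^0 = Σ x[n]
= (3) + (-3) + (-2)

X[0] = -2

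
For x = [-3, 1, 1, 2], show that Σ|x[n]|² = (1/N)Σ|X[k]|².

Time domain:
Σ|x[n]|² = |-3|² + |1|² + |1|² + |2|² = 15.0000

Frequency domain:
(1/4)Σ|X[k]|² = (1/4)(|1|² + |-4+1i|² + |-5|² + |-4-1i|²) = (1/4)·60.0000 = 15.0000

Both sides agree, confirming Parseval's theorem.

Σ|x[n]|² = (1/N)Σ|X[k]|² = 15.0000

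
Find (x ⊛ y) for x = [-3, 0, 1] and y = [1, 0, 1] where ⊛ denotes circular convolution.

(x ⊛ y)[n] = Σ(m=0 to 2) x[m] · y[(n-m) mod 3]

Computing each output sample:
(x ⊛ y)[0] = -3
(x ⊛ y)[1] = 1
(x ⊛ y)[2] = -2

x ⊛ y = [-3, 1, -2]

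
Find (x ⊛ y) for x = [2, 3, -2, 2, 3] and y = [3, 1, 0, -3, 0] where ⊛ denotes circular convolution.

(x ⊛ y)[n] = Σ(m=0 to 4) x[m] · y[(n-m) mod 5]

Computing each output sample:
(x ⊛ y)[0] = 15
(x ⊛ y)[1] = 5
(x ⊛ y)[2] = -12
(x ⊛ y)[3] = -2
(x ⊛ y)[4] = 2

x ⊛ y = [15, 5, -12, -2, 2]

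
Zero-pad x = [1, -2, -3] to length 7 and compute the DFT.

Original 3-point DFT: [-4, 3.5000-0.8660i, 3.5000+0.8660i]
Zero-padded 7-point DFT provides frequency interpolation.

DFT_7([x, 0, ...]) = [-4, 0.4206+4.4884i, 4.1479+0.6482i, 0.9315-1.4777i, 0.9315+1.4777i, 4.1479-0.6482i, 0.4206-4.4884i]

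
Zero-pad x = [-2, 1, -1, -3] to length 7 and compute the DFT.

Original 4-point DFT: [-5, -1-4i, -1, -1+4i]
Zero-padded 7-point DFT provides frequency interpolation.

DFT_7([x, 0, ...]) = [-5, 1.5489+1.4947i, -3.1920-3.7543i, -2.8569+1.7091i, -2.8569-1.7091i, -3.1920+3.7543i, 1.5489-1.4947i]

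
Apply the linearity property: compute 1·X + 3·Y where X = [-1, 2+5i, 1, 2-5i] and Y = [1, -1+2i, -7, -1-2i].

By linearity: DFT(1x + 3y) = 1·DFT(x) + 3·DFT(y)
= 1·[-1, 2+5i, 1, 2-5i] + 3·[1, -1+2i, -7, -1-2i]

Computing element-wise:
Z[0] = 1·(-1) + 3·(1) = 2
Z[1] = 1·(2+5i) + 3·(-1+2i) = -1+11i
Z[2] = 1·(1) + 3·(-7) = -20
Z[3] = 1·(2-5i) + 3·(-1-2i) = -1-11i

DFT(1x + 3y) = 1·X + 3·Y = [2, -1+11i, -20, -1-11i]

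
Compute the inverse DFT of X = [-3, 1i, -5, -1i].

x[n] = (1/4) Σ(k=0 to 3) X[k] · e^(2πikn/4)

Computing each x[n]:
x[0] = -2
x[1] = 0
x[2] = -2
x[3] = 1

x = [-2, 0, -2, 1]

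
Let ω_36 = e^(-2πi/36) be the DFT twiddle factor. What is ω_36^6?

ω_36^6 = e^(-2πi·6/36)
= cos(-2π·6/36) + i·sin(-2π·6/36)
= cos(-12π/36) + i·sin(-12π/36)

ω_36^6 = cos(-12π/36) + i·sin(-12π/36) = 0.5000-0.8660i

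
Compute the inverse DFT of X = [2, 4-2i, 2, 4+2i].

x[n] = (1/4) Σ(k=0 to 3) X[k] · e^(2πikn/4)

Computing each x[n]:
x[0] = 3
x[1] = 1
x[2] = -1
x[3] = -1

x = [3, 1, -1, -1]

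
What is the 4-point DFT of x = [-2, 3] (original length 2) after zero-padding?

Original 2-point DFT: [1, -5]
Zero-padded 4-point DFT provides frequency interpolation.

DFT_4([x, 0, ...]) = [1, -2-3i, -5, -2+3i]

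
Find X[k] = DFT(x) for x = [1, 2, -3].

X[k] = Σ(n=0 to 2) x[n] · ω_3^(nk)
where ω_3 = e^(-2πi/3)

Computing each X[k]:
X[0] = 0
X[1] = 1.5000-4.3301i
X[2] = 1.5000+4.3301i

X = [0, 1.5000-4.3301i, 1.5000+4.3301i]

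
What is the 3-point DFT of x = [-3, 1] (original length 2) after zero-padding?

Original 2-point DFT: [-2, -4]
Zero-padded 3-point DFT provides frequency interpolation.

DFT_3([x, 0, ...]) = [-2, -3.5000-0.8660i, -3.5000+0.8660i]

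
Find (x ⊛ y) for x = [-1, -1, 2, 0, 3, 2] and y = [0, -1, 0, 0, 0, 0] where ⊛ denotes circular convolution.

(x ⊛ y)[n] = Σ(m=0 to 5) x[m] · y[(n-m) mod 6]

Computing each output sample:
(x ⊛ y)[0] = -2
(x ⊛ y)[1] = 1
(x ⊛ y)[2] = 1
(x ⊛ y)[3] = -2
(x ⊛ y)[4] = 0
(x ⊛ y)[5] = -3

x ⊛ y = [-2, 1, 1, -2, 0, -3]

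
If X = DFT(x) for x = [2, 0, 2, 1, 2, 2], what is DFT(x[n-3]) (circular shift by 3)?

Time shift by 3: X_shifted[k] = ω_6^(3k) · X[k]
Shifted x = [1, 2, 2, 2, 0, 2]

DFT(x[n-3]) = [9, -1.7321i, 1.7321i, -3, -1.7321i, 1.7321i]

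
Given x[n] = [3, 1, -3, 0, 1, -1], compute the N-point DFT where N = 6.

X[k] = Σ(n=0 to 5) x[n] · ω_6^(nk)
where ω_6 = e^(-2πi/6)

Computing each X[k]:
X[0] = 1
X[1] = 4.0000+1.7321i
X[2] = 4.0000-5.1962i
X[3] = 1
X[4] = 4.0000+5.1962i
X[5] = 4.0000-1.7321i

X = [1, 4.0000+1.7321i, 4.0000-5.1962i, 1, 4.0000+5.1962i, 4.0000-1.7321i]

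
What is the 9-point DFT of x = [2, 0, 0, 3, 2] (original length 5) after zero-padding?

Original 5-point DFT: [7, 0.1910+3.6655i, 1.3090-1.6776i, 1.3090+1.6776i, 0.1910-3.6655i]
Zero-padded 9-point DFT provides frequency interpolation.

DFT_9([x, 0, ...]) = [7, -1.3794-3.2821i, 2.0321+3.8837i, 4.0000-1.7321i, 0.8473-0.6285i, 0.8473+0.6285i, 4.0000+1.7321i, 2.0321-3.8837i, -1.3794+3.2821i]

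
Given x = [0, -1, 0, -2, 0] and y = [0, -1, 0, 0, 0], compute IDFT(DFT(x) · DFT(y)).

(x ⊛ y)[n] = Σ(m=0 to 4) x[m] · y[(n-m) mod 5]

Computing each output sample:
(x ⊛ y)[0] = 0
(x ⊛ y)[1] = 0
(x ⊛ y)[2] = 1
(x ⊛ y)[3] = 0
(x ⊛ y)[4] = 2

x ⊛ y = [0, 0, 1, 0, 2]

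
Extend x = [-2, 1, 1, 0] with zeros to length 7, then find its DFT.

Original 4-point DFT: [0, -3-1i, -2, -3+1i]
Zero-padded 7-point DFT provides frequency interpolation.

DFT_7([x, 0, ...]) = [0, -1.5990-1.7568i, -3.1235-0.5410i, -2.2775+0.3479i, -2.2775-0.3479i, -3.1235+0.5410i, -1.5990+1.7568i]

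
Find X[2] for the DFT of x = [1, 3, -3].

X[2] = Σ(n=0 to 2) x[n] · ω_3^(2n) where ω_3 = e^(-2πi/3)
= (1)·ω_3^0 + (3)·ω_3^2 + (-3)·ω_3^4

X[2] = 1.0000+5.1962i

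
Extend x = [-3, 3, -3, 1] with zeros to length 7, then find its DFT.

Original 4-point DFT: [-2, -2i, -10, 2i]
Zero-padded 7-point DFT provides frequency interpolation.

DFT_7([x, 0, ...]) = [-2, -1.3629+0.1454i, -0.3412-3.4446i, -7.7959-4.6221i, -7.7959+4.6221i, -0.3412+3.4446i, -1.3629-0.1454i]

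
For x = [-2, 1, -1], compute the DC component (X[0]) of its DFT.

X[0] = Σ(n=0 to 2) x[n] · ω_3^0 = Σ x[n]
= (-2) + (1) + (-1)

X[0] = -2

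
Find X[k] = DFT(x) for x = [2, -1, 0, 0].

X[k] = Σ(n=0 to 3) x[n] · ω_4^(nk)
where ω_4 = e^(-2πi/4)

Computing each X[k]:
X[0] = 1
X[1] = 2+1i
X[2] = 3
X[3] = 2-1i

X = [1, 2+1i, 3, 2-1i]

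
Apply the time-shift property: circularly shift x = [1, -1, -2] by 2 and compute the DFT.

Time shift by 2: X_shifted[k] = ω_3^(2k) · X[k]
Shifted x = [-1, -2, 1]

DFT(x[n-2]) = [-2, -0.5000+2.5981i, -0.5000-2.5981i]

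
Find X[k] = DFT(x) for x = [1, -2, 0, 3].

X[k] = Σ(n=0 to 3) x[n] · ω_4^(nk)
where ω_4 = e^(-2πi/4)

Computing each X[k]:
X[0] = 2
X[1] = 1+5i
X[2] = 0
X[3] = 1-5i

X = [2, 1+5i, 0, 1-5i]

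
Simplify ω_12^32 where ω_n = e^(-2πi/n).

Since ω_12^12 = 1, powers reduce modulo 12.
32 mod 12 = 8
So ω_12^32 = ω_12^8 = e^(-2πi·8/12)

ω_12^32 = ω_12^8 = -0.5000+0.8660i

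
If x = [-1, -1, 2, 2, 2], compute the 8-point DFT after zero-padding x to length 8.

Original 5-point DFT: [4, -3.9271+2.8532i, -0.5729+1.7634i, -0.5729-1.7634i, -3.9271-2.8532i]
Zero-padded 8-point DFT provides frequency interpolation.

DFT_8([x, 0, ...]) = [4, -5.1213-2.7071i, -1+3i, -0.8787+1.2929i, 2, -0.8787-1.2929i, -1-3i, -5.1213+2.7071i]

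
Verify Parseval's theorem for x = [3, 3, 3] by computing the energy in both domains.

Time domain:
Σ|x[n]|² = |3|² + |3|² + |3|² = 27.0000

Frequency domain:
(1/3)Σ|X[k]|² = (1/3)(|9|² + |0|² + |0|²) = (1/3)·81.0000 = 27.0000

Both sides agree, confirming Parseval's theorem.

Σ|x[n]|² = (1/N)Σ|X[k]|² = 27.0000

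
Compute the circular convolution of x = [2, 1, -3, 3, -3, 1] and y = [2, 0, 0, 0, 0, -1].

(x ⊛ y)[n] = Σ(m=0 to 5) x[m] · y[(n-m) mod 6]

Computing each output sample:
(x ⊛ y)[0] = 3
(x ⊛ y)[1] = 5
(x ⊛ y)[2] = -9
(x ⊛ y)[3] = 9
(x ⊛ y)[4] = -7
(x ⊛ y)[5] = 0

x ⊛ y = [3, 5, -9, 9, -7, 0]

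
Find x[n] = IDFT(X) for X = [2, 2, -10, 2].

x[n] = (1/4) Σ(k=0 to 3) X[k] · e^(2πikn/4)

Computing each x[n]:
x[0] = -1
x[1] = 3
x[2] = -3
x[3] = 3

x = [-1, 3, -3, 3]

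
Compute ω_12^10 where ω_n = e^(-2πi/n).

ω_12^10 = e^(-2πi·10/12)
= cos(-2π·10/12) + i·sin(-2π·10/12)
= cos(-20π/12) + i·sin(-20π/12)

ω_12^10 = cos(-20π/12) + i·sin(-20π/12) = 0.5000+0.8660i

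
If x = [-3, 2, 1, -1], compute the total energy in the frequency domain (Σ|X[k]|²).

Parseval: Σ|x[n]|² = (1/N)Σ|X[k]|², so Σ|X[k]|² = N·Σ|x[n]|² = 4·15.0000

Σ|X[k]|² = N·Σ|x[n]|² = 4·15.0000 = 60.0000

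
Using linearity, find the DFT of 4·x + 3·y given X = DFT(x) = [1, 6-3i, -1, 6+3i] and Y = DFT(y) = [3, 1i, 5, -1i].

By linearity: DFT(4x + 3y) = 4·DFT(x) + 3·DFT(y)
= 4·[1, 6-3i, -1, 6+3i] + 3·[3, 1i, 5, -1i]

Computing element-wise:
Z[0] = 4·(1) + 3·(3) = 13
Z[1] = 4·(6-3i) + 3·(1i) = 24-9i
Z[2] = 4·(-1) + 3·(5) = 11
Z[3] = 4·(6+3i) + 3·(-1i) = 24+9i

DFT(4x + 3y) = 4·X + 3·Y = [13, 24-9i, 11, 24+9i]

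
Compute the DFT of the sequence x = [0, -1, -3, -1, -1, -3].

X[k] = Σ(n=0 to 5) x[n] · ω_6^(nk)
where ω_6 = e^(-2πi/6)

Computing each X[k]:
X[0] = -9
X[1] = 1
X[2] = 3.0000-3.4641i
X[3] = 1
X[4] = 3.0000+3.4641i
X[5] = 1

X = [-9, 1, 3.0000-3.4641i, 1, 3.0000+3.4641i, 1]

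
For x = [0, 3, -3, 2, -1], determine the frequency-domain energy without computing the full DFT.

Parseval: Σ|x[n]|² = (1/N)Σ|X[k]|², so Σ|X[k]|² = N·Σ|x[n]|² = 5·23.0000

Σ|X[k]|² = N·Σ|x[n]|² = 5·23.0000 = 115.0000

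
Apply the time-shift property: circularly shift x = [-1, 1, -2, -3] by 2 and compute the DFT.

Time shift by 2: X_shifted[k] = ω_4^(2k) · X[k]
Shifted x = [-2, -3, -1, 1]

DFT(x[n-2]) = [-5, -1+4i, -1, -1-4i]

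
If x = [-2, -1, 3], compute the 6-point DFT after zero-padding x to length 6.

Original 3-point DFT: [0, -3.0000+3.4641i, -3.0000-3.4641i]
Zero-padded 6-point DFT provides frequency interpolation.

DFT_6([x, 0, ...]) = [0, -4.0000-1.7321i, -3.0000+3.4641i, 2, -3.0000-3.4641i, -4.0000+1.7321i]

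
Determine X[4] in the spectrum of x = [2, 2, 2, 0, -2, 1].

X[4] = Σ(n=0 to 5) x[n] · ω_6^(4n) where ω_6 = e^(-2πi/6)
= (2)·ω_6^0 + (2)·ω_6^4 + (2)·ω_6^8 + (0)·ω_6^12 + (-2)·ω_6^16 + (1)·ω_6^20

X[4] = 0.5000-2.5981i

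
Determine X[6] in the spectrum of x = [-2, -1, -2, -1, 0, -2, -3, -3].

X[6] = Σ(n=0 to 7) x[n] · ω_8^(6n) where ω_8 = e^(-2πi/8)
= (-2)·ω_8^0 + (-1)·ω_8^6 + (-2)·ω_8^12 + (-1)·ω_8^18 + (0)·ω_8^24 + (-2)·ω_8^30 + (-3)·ω_8^36 + (-3)·ω_8^42

X[6] = 3+1i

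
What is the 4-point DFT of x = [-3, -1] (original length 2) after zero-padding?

Original 2-point DFT: [-4, -2]
Zero-padded 4-point DFT provides frequency interpolation.

DFT_4([x, 0, ...]) = [-4, -3+1i, -2, -3-1i]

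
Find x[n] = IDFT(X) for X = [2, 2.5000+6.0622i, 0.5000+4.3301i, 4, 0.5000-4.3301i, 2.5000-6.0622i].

x[n] = (1/6) Σ(k=0 to 5) X[k] · e^(2πikn/6)

Computing each x[n]:
x[0] = 2
x[1] = -3
x[2] = 0
x[3] = -1
x[4] = 1
x[5] = 3

x = [2, -3, 0, -1, 1, 3]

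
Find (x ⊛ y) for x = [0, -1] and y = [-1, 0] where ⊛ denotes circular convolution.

(x ⊛ y)[n] = Σ(m=0 to 1) x[m] · y[(n-m) mod 2]

Computing each output sample:
(x ⊛ y)[0] = 0
(x ⊛ y)[1] = 1

x ⊛ y = [0, 1]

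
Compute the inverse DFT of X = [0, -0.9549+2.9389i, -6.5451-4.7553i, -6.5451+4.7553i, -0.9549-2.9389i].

x[n] = (1/5) Σ(k=0 to 4) X[k] · e^(2πikn/5)

Computing each x[n]:
x[0] = -3
x[1] = 2
x[2] = -3
x[3] = 2
x[4] = 2

x = [-3, 2, -3, 2, 2]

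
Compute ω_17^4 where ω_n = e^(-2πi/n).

ω_17^4 = e^(-2πi·4/17)
= cos(-2π·4/17) + i·sin(-2π·4/17)
= cos(-8π/17) + i·sin(-8π/17)

ω_17^4 = cos(-8π/17) + i·sin(-8π/17) = 0.0923-0.9957i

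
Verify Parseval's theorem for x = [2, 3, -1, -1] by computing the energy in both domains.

Time domain:
Σ|x[n]|² = |2|² + |3|² + |-1|² + |-1|² = 15.0000

Frequency domain:
(1/4)Σ|X[k]|² = (1/4)(|3|² + |3-4i|² + |-1|² + |3+4i|²) = (1/4)·60.0000 = 15.0000

Both sides agree, confirming Parseval's theorem.

Σ|x[n]|² = (1/N)Σ|X[k]|² = 15.0000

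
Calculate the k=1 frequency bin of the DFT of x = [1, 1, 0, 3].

X[1] = Σ(n=0 to 3) x[n] · ω_4^(1n) where ω_4 = e^(-2πi/4)
= (1)·ω_4^0 + (1)·ω_4^1 + (0)·ω_4^2 + (3)·ω_4^3

X[1] = 1+2i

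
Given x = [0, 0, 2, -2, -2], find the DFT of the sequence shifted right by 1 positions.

Time shift by 1: X_shifted[k] = ω_5^(1k) · X[k]
Shifted x = [-2, 0, 0, 2, -2]

DFT(x[n-1]) = [-2, -4.2361-0.7265i, 0.2361-3.0777i, 0.2361+3.0777i, -4.2361+0.7265i]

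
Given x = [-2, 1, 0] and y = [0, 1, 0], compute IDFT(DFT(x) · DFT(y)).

(x ⊛ y)[n] = Σ(m=0 to 2) x[m] · y[(n-m) mod 3]

Computing each output sample:
(x ⊛ y)[0] = 0
(x ⊛ y)[1] = -2
(x ⊛ y)[2] = 1

x ⊛ y = [0, -2, 1]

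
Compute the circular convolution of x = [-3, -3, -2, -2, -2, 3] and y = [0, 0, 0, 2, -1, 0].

(x ⊛ y)[n] = Σ(m=0 to 5) x[m] · y[(n-m) mod 6]

Computing each output sample:
(x ⊛ y)[0] = -2
(x ⊛ y)[1] = -2
(x ⊛ y)[2] = 8
(x ⊛ y)[3] = -9
(x ⊛ y)[4] = -3
(x ⊛ y)[5] = -1

x ⊛ y = [-2, -2, 8, -9, -3, -1]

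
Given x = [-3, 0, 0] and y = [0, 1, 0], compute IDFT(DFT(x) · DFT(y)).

(x ⊛ y)[n] = Σ(m=0 to 2) x[m] · y[(n-m) mod 3]

Computing each output sample:
(x ⊛ y)[0] = 0
(x ⊛ y)[1] = -3
(x ⊛ y)[2] = 0

x ⊛ y = [0, -3, 0]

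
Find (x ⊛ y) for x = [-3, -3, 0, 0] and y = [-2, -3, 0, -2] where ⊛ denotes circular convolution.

(x ⊛ y)[n] = Σ(m=0 to 3) x[m] · y[(n-m) mod 4]

Computing each output sample:
(x ⊛ y)[0] = 12
(x ⊛ y)[1] = 15
(x ⊛ y)[2] = 9
(x ⊛ y)[3] = 6

x ⊛ y = [12, 15, 9, 6]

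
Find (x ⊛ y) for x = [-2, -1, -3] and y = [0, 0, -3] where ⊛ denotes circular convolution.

(x ⊛ y)[n] = Σ(m=0 to 2) x[m] · y[(n-m) mod 3]

Computing each output sample:
(x ⊛ y)[0] = 3
(x ⊛ y)[1] = 9
(x ⊛ y)[2] = 6

x ⊛ y = [3, 9, 6]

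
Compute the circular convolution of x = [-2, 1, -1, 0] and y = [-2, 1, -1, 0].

(x ⊛ y)[n] = Σ(m=0 to 3) x[m] · y[(n-m) mod 4]

Computing each output sample:
(x ⊛ y)[0] = 5
(x ⊛ y)[1] = -4
(x ⊛ y)[2] = 5
(x ⊛ y)[3] = -2

x ⊛ y = [5, -4, 5, -2]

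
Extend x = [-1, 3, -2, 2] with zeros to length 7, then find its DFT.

Original 4-point DFT: [2, 1-1i, -8, 1+1i]
Zero-padded 7-point DFT provides frequency interpolation.

DFT_7([x, 0, ...]) = [2, -0.4864-1.2634i, 1.3814-2.2289i, -5.3949-4.8152i, -5.3949+4.8152i, 1.3814+2.2289i, -0.4864+1.2634i]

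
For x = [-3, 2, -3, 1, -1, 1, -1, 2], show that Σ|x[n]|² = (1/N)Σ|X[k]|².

Time domain:
Σ|x[n]|² = |-3|² + |2|² + |-3|² + |1|² + |-1|² + |1|² + |-1|² + |2|² = 30.0000

Frequency domain:
(1/8)Σ|X[k]|² = (1/8)(|-2|² + |-0.5858+2.0000i|² + |0|² + |-3.4142-2.0000i|² + |-14|² + |-3.4142+2.0000i|² + |0|² + |-0.5858-2.0000i|²) = (1/8)·240.0000 = 30.0000

Both sides agree, confirming Parseval's theorem.

Σ|x[n]|² = (1/N)Σ|X[k]|² = 30.0000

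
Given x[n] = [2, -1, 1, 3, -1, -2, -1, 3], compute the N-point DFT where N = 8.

X[k] = Σ(n=0 to 7) x[n] · ω_8^(nk)
where ω_8 = e^(-2πi/8)

Computing each X[k]:
X[0] = 4
X[1] = 3.7071-2.7071i
X[2] = 1+9i
X[3] = 2.2929+1.2929i
X[4] = -2
X[5] = 2.2929-1.2929i
X[6] = 1-9i
X[7] = 3.7071+2.7071i

X = [4, 3.7071-2.7071i, 1+9i, 2.2929+1.2929i, -2, 2.2929-1.2929i, 1-9i, 3.7071+2.7071i]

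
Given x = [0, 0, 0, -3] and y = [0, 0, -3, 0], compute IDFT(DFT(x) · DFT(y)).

(x ⊛ y)[n] = Σ(m=0 to 3) x[m] · y[(n-m) mod 4]

Computing each output sample:
(x ⊛ y)[0] = 0
(x ⊛ y)[1] = 9
(x ⊛ y)[2] = 0
(x ⊛ y)[3] = 0

x ⊛ y = [0, 9, 0, 0]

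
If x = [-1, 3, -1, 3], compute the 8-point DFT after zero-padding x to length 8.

Original 4-point DFT: [4, 0, -8, 0]
Zero-padded 8-point DFT provides frequency interpolation.

DFT_8([x, 0, ...]) = [4, -1.0000-3.2426i, 0, -1.0000-5.2426i, -8, -1.0000+5.2426i, 0, -1.0000+3.2426i]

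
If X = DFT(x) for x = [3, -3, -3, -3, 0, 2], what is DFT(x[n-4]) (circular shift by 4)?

Time shift by 4: X_shifted[k] = ω_6^(4k) · X[k]
Shifted x = [-3, -3, 0, 2, 3, -3]

DFT(x[n-4]) = [-4, -9.5000+2.5981i, 0.5000-2.5981i, 4, 0.5000+2.5981i, -9.5000-2.5981i]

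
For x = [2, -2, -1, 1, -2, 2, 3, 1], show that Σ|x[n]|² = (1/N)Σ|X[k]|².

Time domain:
Σ|x[n]|² = |2|² + |-2|² + |-1|² + |1|² + |-2|² + |2|² + |3|² + |1|² = 28.0000

Frequency domain:
(1/8)Σ|X[k]|² = (1/8)(|4|² + |1.1716+6.8284i|² + |-2+2i|² + |6.8284-1.1716i|² + |0|² + |6.8284+1.1716i|² + |-2-2i|² + |1.1716-6.8284i|²) = (1/8)·224.0000 = 28.0000

Both sides agree, confirming Parseval's theorem.

Σ|x[n]|² = (1/N)Σ|X[k]|² = 28.0000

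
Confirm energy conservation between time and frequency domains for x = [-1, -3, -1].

Time domain:
Σ|x[n]|² = |-1|² + |-3|² + |-1|² = 11.0000

Frequency domain:
(1/3)Σ|X[k]|² = (1/3)(|-5|² + |1.0000+1.7321i|² + |1.0000-1.7321i|²) = (1/3)·33.0000 = 11.0000

Both sides agree, confirming Parseval's theorem.

Σ|x[n]|² = (1/N)Σ|X[k]|² = 11.0000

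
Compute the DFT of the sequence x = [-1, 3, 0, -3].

X[k] = Σ(n=0 to 3) x[n] · ω_4^(nk)
where ω_4 = e^(-2πi/4)

Computing each X[k]:
X[0] = -1
X[1] = -1-6i
X[2] = -1
X[3] = -1+6i

X = [-1, -1-6i, -1, -1+6i]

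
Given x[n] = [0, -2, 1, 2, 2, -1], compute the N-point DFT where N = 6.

X[k] = Σ(n=0 to 5) x[n] · ω_6^(nk)
where ω_6 = e^(-2πi/6)

Computing each X[k]:
X[0] = 2
X[1] = -5.0000+1.7321i
X[2] = 2
X[3] = 4
X[4] = 2
X[5] = -5.0000-1.7321i

X = [2, -5.0000+1.7321i, 2, 4, 2, -5.0000-1.7321i]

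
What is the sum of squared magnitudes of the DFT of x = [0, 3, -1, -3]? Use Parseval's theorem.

Parseval: Σ|x[n]|² = (1/N)Σ|X[k]|², so Σ|X[k]|² = N·Σ|x[n]|² = 4·19.0000

Σ|X[k]|² = N·Σ|x[n]|² = 4·19.0000 = 76.0000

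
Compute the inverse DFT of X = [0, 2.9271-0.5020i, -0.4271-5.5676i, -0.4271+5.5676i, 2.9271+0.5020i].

x[n] = (1/5) Σ(k=0 to 4) X[k] · e^(2πikn/5)

Computing each x[n]:
x[0] = 1
x[1] = 2
x[2] = -3
x[3] = 1
x[4] = -1

x = [1, 2, -3, 1, -1]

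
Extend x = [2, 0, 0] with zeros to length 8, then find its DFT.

Original 3-point DFT: [2, 2, 2]
Zero-padded 8-point DFT provides frequency interpolation.

DFT_8([x, 0, ...]) = [2, 2, 2, 2, 2, 2, 2, 2]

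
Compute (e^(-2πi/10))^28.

Since ω_10^10 = 1, powers reduce modulo 10.
28 mod 10 = 8
So ω_10^28 = ω_10^8 = e^(-2πi·8/10)

ω_10^28 = ω_10^8 = 0.3090+0.9511i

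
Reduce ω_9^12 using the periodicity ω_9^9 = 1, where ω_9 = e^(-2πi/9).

Since ω_9^9 = 1, powers reduce modulo 9.
12 mod 9 = 3
So ω_9^12 = ω_9^3 = e^(-2πi·3/9)

ω_9^12 = ω_9^3 = -0.5000-0.8660i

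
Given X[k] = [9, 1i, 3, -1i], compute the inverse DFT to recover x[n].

x[n] = (1/4) Σ(k=0 to 3) X[k] · e^(2πikn/4)

Computing each x[n]:
x[0] = 3
x[1] = 1
x[2] = 3
x[3] = 2

x = [3, 1, 3, 2]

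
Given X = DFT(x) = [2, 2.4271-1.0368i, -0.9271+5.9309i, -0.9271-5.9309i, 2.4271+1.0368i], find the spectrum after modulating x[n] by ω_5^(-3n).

Modulation property: DFT(ω_5^(-3n)·x[n]) = X[(k-3) mod 5], so circularly shift X by 3 positions.

X[k-3] = [-0.9271+5.9309i, -0.9271-5.9309i, 2.4271+1.0368i, 2, 2.4271-1.0368i]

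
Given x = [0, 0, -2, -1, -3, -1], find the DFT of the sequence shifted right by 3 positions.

Time shift by 3: X_shifted[k] = ω_6^(3k) · X[k]
Shifted x = [-1, -3, -1, 0, 0, -2]

DFT(x[n-3]) = [-7, -3.0000+1.7321i, 2, 3, 2, -3.0000-1.7321i]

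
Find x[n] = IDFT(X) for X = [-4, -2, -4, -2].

x[n] = (1/4) Σ(k=0 to 3) X[k] · e^(2πikn/4)

Computing each x[n]:
x[0] = -3
x[1] = 0
x[2] = -1
x[3] = 0

x = [-3, 0, -1, 0]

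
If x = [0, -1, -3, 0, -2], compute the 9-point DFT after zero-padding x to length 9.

Original 5-point DFT: [-6, 1.5000+0.8123i, 1.5000-3.4410i, 1.5000+3.4410i, 1.5000-0.8123i]
Zero-padded 9-point DFT provides frequency interpolation.

DFT_9([x, 0, ...]) = [-6, 0.5924+4.2813i, 1.1133+0.7253i, 3, -1.7057-3.5560i, -1.7057+3.5560i, 3, 1.1133-0.7253i, 0.5924-4.2813i]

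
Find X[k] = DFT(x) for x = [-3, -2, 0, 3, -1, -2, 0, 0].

X[k] = Σ(n=0 to 7) x[n] · ω_8^(nk)
where ω_8 = e^(-2πi/8)

Computing each X[k]:
X[0] = -5
X[1] = -4.1213-2.1213i
X[2] = -4+7i
X[3] = 0.1213-2.1213i
X[4] = -3
X[5] = 0.1213+2.1213i
X[6] = -4-7i
X[7] = -4.1213+2.1213i

X = [-5, -4.1213-2.1213i, -4+7i, 0.1213-2.1213i, -3, 0.1213+2.1213i, -4-7i, -4.1213+2.1213i]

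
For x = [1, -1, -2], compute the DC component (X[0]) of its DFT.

X[0] = Σ(n=0 to 2) x[n] · ω_3^0 = Σ x[n]
= (1) + (-1) + (-2)

X[0] = -2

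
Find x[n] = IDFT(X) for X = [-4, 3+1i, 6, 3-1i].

x[n] = (1/4) Σ(k=0 to 3) X[k] · e^(2πikn/4)

Computing each x[n]:
x[0] = 2
x[1] = -3
x[2] = -1
x[3] = -2

x = [2, -3, -1, -2]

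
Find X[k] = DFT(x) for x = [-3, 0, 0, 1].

X[k] = Σ(n=0 to 3) x[n] · ω_4^(nk)
where ω_4 = e^(-2πi/4)

Computing each X[k]:
X[0] = -2
X[1] = -3+1i
X[2] = -4
X[3] = -3-1i

X = [-2, -3+1i, -4, -3-1i]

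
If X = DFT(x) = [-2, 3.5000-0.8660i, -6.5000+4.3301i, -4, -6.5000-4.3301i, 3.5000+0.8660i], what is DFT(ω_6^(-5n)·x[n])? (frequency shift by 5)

Modulation property: DFT(ω_6^(-5n)·x[n]) = X[(k-5) mod 6], so circularly shift X by 5 positions.

X[k-5] = [3.5000-0.8660i, -6.5000+4.3301i, -4, -6.5000-4.3301i, 3.5000+0.8660i, -2]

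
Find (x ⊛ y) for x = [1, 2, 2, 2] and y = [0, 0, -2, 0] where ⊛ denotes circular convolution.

(x ⊛ y)[n] = Σ(m=0 to 3) x[m] · y[(n-m) mod 4]

Computing each output sample:
(x ⊛ y)[0] = -4
(x ⊛ y)[1] = -4
(x ⊛ y)[2] = -2
(x ⊛ y)[3] = -4

x ⊛ y = [-4, -4, -2, -4]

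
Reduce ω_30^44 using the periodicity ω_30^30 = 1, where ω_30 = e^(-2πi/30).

Since ω_30^30 = 1, powers reduce modulo 30.
44 mod 30 = 14
So ω_30^44 = ω_30^14 = e^(-2πi·14/30)

ω_30^44 = ω_30^14 = -0.9781-0.2079i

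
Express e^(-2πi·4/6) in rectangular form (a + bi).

ω_6^4 = e^(-2πi·4/6)
= cos(-2π·4/6) + i·sin(-2π·4/6)
= cos(-8π/6) + i·sin(-8π/6)

ω_6^4 = cos(-8π/6) + i·sin(-8π/6) = -0.5000+0.8660i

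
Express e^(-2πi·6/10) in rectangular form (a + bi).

ω_10^6 = e^(-2πi·6/10)
= cos(-2π·6/10) + i·sin(-2π·6/10)
= cos(-12π/10) + i·sin(-12π/10)

ω_10^6 = cos(-12π/10) + i·sin(-12π/10) = -0.8090+0.5878i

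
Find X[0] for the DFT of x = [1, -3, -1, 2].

X[0] = Σ(n=0 to 3) x[n] · ω_4^0 = Σ x[n]
= (1) + (-3) + (-1) + (2)

X[0] = -1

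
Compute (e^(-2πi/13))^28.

Since ω_13^13 = 1, powers reduce modulo 13.
28 mod 13 = 2
So ω_13^28 = ω_13^2 = e^(-2πi·2/13)

ω_13^28 = ω_13^2 = 0.5681-0.8230i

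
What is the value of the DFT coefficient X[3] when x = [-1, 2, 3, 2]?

X[3] = Σ(n=0 to 3) x[n] · ω_4^(3n) where ω_4 = e^(-2πi/4)
= (-1)·ω_4^0 + (2)·ω_4^3 + (3)·ω_4^6 + (2)·ω_4^9

X[3] = -4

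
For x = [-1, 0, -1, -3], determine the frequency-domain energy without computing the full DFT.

Parseval: Σ|x[n]|² = (1/N)Σ|X[k]|², so Σ|X[k]|² = N·Σ|x[n]|² = 4·11.0000

Σ|X[k]|² = N·Σ|x[n]|² = 4·11.0000 = 44.0000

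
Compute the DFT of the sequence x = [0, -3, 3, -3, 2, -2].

X[k] = Σ(n=0 to 5) x[n] · ω_6^(nk)
where ω_6 = e^(-2πi/6)

Computing each X[k]:
X[0] = -3
X[1] = -2
X[2] = -3.0000+1.7321i
X[3] = 13
X[4] = -3.0000-1.7321i
X[5] = -2

X = [-3, -2, -3.0000+1.7321i, 13, -3.0000-1.7321i, -2]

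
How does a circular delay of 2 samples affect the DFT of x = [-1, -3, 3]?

Time shift by 2: X_shifted[k] = ω_3^(2k) · X[k]
Shifted x = [-3, 3, -1]

DFT(x[n-2]) = [-1, -4.0000-3.4641i, -4.0000+3.4641i]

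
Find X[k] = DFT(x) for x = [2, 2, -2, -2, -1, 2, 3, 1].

X[k] = Σ(n=0 to 7) x[n] · ω_8^(nk)
where ω_8 = e^(-2πi/8)

Computing each X[k]:
X[0] = 5
X[1] = 5.1213+7.1213i
X[2] = -5i
X[3] = 0.8787-2.8787i
X[4] = -1
X[5] = 0.8787+2.8787i
X[6] = 5i
X[7] = 5.1213-7.1213i

X = [5, 5.1213+7.1213i, -5i, 0.8787-2.8787i, -1, 0.8787+2.8787i, 5i, 5.1213-7.1213i]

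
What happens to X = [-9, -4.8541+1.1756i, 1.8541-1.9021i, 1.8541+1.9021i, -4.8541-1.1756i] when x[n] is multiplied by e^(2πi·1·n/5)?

Modulation property: DFT(ω_5^(-1n)·x[n]) = X[(k-1) mod 5], so circularly shift X by 1 positions.

X[k-1] = [-4.8541-1.1756i, -9, -4.8541+1.1756i, 1.8541-1.9021i, 1.8541+1.9021i]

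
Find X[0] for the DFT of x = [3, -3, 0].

X[0] = Σ(n=0 to 2) x[n] · ω_3^0 = Σ x[n]
= (3) + (-3) + (0)

X[0] = 0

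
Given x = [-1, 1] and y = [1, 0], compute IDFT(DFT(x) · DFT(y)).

(x ⊛ y)[n] = Σ(m=0 to 1) x[m] · y[(n-m) mod 2]

Computing each output sample:
(x ⊛ y)[0] = -1
(x ⊛ y)[1] = 1

x ⊛ y = [-1, 1]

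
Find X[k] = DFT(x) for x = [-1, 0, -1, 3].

X[k] = Σ(n=0 to 3) x[n] · ω_4^(nk)
where ω_4 = e^(-2πi/4)

Computing each X[k]:
X[0] = 1
X[1] = 3i
X[2] = -5
X[3] = -3i

X = [1, 3i, -5, -3i]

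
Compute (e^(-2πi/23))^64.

Since ω_23^23 = 1, powers reduce modulo 23.
64 mod 23 = 18
So ω_23^64 = ω_23^18 = e^(-2πi·18/23)

ω_23^64 = ω_23^18 = 0.2035+0.9791i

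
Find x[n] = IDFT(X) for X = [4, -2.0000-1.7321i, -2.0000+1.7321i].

x[n] = (1/3) Σ(k=0 to 2) X[k] · e^(2πikn/3)

Computing each x[n]:
x[0] = 0
x[1] = 3
x[2] = 1

x = [0, 3, 1]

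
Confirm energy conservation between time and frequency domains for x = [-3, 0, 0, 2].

Time domain:
Σ|x[n]|² = |-3|² + |0|² + |0|² + |2|² = 13.0000

Frequency domain:
(1/4)Σ|X[k]|² = (1/4)(|-1|² + |-3+2i|² + |-5|² + |-3-2i|²) = (1/4)·52.0000 = 13.0000

Both sides agree, confirming Parseval's theorem.

Σ|x[n]|² = (1/N)Σ|X[k]|² = 13.0000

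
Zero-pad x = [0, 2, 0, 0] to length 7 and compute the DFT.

Original 4-point DFT: [2, -2i, -2, 2i]
Zero-padded 7-point DFT provides frequency interpolation.

DFT_7([x, 0, ...]) = [2, 1.2470-1.5637i, -0.4450-1.9499i, -1.8019-0.8678i, -1.8019+0.8678i, -0.4450+1.9499i, 1.2470+1.5637i]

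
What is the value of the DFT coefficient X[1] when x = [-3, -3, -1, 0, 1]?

X[1] = Σ(n=0 to 4) x[n] · ω_5^(1n) where ω_5 = e^(-2πi/5)
= (-3)·ω_5^0 + (-3)·ω_5^1 + (-1)·ω_5^2 + (0)·ω_5^3 + (1)·ω_5^4

X[1] = -2.8090+4.3920i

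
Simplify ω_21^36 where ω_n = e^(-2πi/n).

Since ω_21^21 = 1, powers reduce modulo 21.
36 mod 21 = 15
So ω_21^36 = ω_21^15 = e^(-2πi·15/21)

ω_21^36 = ω_21^15 = -0.2225+0.9749i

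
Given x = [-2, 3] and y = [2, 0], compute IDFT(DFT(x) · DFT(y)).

(x ⊛ y)[n] = Σ(m=0 to 1) x[m] · y[(n-m) mod 2]

Computing each output sample:
(x ⊛ y)[0] = -4
(x ⊛ y)[1] = 6

x ⊛ y = [-4, 6]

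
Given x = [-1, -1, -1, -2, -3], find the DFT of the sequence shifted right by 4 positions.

Time shift by 4: X_shifted[k] = ω_5^(4k) · X[k]
Shifted x = [-1, -1, -2, -3, -1]

DFT(x[n-4]) = [-8, 2.4271-0.5878i, -0.9271+0.9511i, -0.9271-0.9511i, 2.4271+0.5878i]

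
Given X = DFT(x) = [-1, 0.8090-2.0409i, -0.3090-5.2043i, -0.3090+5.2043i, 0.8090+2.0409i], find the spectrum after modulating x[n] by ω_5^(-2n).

Modulation property: DFT(ω_5^(-2n)·x[n]) = X[(k-2) mod 5], so circularly shift X by 2 positions.

X[k-2] = [-0.3090+5.2043i, 0.8090+2.0409i, -1, 0.8090-2.0409i, -0.3090-5.2043i]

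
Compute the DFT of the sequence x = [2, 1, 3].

X[k] = Σ(n=0 to 2) x[n] · ω_3^(nk)
where ω_3 = e^(-2πi/3)

Computing each X[k]:
X[0] = 6
X[1] = 1.7321i
X[2] = -1.7321i

X = [6, 1.7321i, -1.7321i]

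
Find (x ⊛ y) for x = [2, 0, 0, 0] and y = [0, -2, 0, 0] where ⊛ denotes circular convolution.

(x ⊛ y)[n] = Σ(m=0 to 3) x[m] · y[(n-m) mod 4]

Computing each output sample:
(x ⊛ y)[0] = 0
(x ⊛ y)[1] = -4
(x ⊛ y)[2] = 0
(x ⊛ y)[3] = 0

x ⊛ y = [0, -4, 0, 0]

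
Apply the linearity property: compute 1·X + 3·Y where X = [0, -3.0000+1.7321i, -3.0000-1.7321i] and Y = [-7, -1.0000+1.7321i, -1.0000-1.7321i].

By linearity: DFT(1x + 3y) = 1·DFT(x) + 3·DFT(y)
= 1·[0, -3.0000+1.7321i, -3.0000-1.7321i] + 3·[-7, -1.0000+1.7321i, -1.0000-1.7321i]

Computing element-wise:
Z[0] = 1·(0) + 3·(-7) = -21
Z[1] = 1·(-3.0000+1.7321i) + 3·(-1.0000+1.7321i) = -6.0000+6.9284i
Z[2] = 1·(-3.0000-1.7321i) + 3·(-1.0000-1.7321i) = -6.0000-6.9284i

DFT(1x + 3y) = 1·X + 3·Y = [-21, -6.0000+6.9284i, -6.0000-6.9284i]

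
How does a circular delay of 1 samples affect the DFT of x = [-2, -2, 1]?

Time shift by 1: X_shifted[k] = ω_3^(1k) · X[k]
Shifted x = [1, -2, -2]

DFT(x[n-1]) = [-3, 3, 3]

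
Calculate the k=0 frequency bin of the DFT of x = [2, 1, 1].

X[0] = Σ(n=0 to 2) x[n] · ω_3^0 = Σ x[n]
= (2) + (1) + (1)

X[0] = 4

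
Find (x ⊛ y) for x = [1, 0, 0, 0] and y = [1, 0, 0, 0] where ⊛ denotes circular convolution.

(x ⊛ y)[n] = Σ(m=0 to 3) x[m] · y[(n-m) mod 4]

Computing each output sample:
(x ⊛ y)[0] = 1
(x ⊛ y)[1] = 0
(x ⊛ y)[2] = 0
(x ⊛ y)[3] = 0

x ⊛ y = [1, 0, 0, 0]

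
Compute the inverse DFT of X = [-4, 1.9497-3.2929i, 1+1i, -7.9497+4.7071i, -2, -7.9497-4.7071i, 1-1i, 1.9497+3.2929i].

x[n] = (1/8) Σ(k=0 to 7) X[k] · e^(2πikn/8)

Computing each x[n]:
x[0] = -2
x[1] = 1
x[2] = 1
x[3] = -2
x[4] = 1
x[5] = -2
x[6] = -3
x[7] = 2

x = [-2, 1, 1, -2, 1, -2, -3, 2]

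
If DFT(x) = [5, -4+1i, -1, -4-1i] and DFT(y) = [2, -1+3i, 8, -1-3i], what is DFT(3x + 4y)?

By linearity: DFT(3x + 4y) = 3·DFT(x) + 4·DFT(y)
= 3·[5, -4+1i, -1, -4-1i] + 4·[2, -1+3i, 8, -1-3i]

Computing element-wise:
Z[0] = 3·(5) + 4·(2) = 23
Z[1] = 3·(-4+1i) + 4·(-1+3i) = -16+15i
Z[2] = 3·(-1) + 4·(8) = 29
Z[3] = 3·(-4-1i) + 4·(-1-3i) = -16-15i

DFT(3x + 4y) = 3·X + 4·Y = [23, -16+15i, 29, -16-15i]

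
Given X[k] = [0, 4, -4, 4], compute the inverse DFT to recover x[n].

x[n] = (1/4) Σ(k=0 to 3) X[k] · e^(2πikn/4)

Computing each x[n]:
x[0] = 1
x[1] = 1
x[2] = -3
x[3] = 1

x = [1, 1, -3, 1]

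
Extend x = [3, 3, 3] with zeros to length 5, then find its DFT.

Original 3-point DFT: [9, 0, 0]
Zero-padded 5-point DFT provides frequency interpolation.

DFT_5([x, 0, ...]) = [9, 1.5000-4.6165i, 1.5000+1.0898i, 1.5000-1.0898i, 1.5000+4.6165i]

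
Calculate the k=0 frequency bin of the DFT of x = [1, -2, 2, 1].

X[0] = Σ(n=0 to 3) x[n] · ω_4^0 = Σ x[n]
= (1) + (-2) + (2) + (1)

X[0] = 2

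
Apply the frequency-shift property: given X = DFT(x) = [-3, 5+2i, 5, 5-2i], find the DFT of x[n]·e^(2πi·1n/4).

Modulation property: DFT(ω_4^(-1n)·x[n]) = X[(k-1) mod 4], so circularly shift X by 1 positions.

X[k-1] = [5-2i, -3, 5+2i, 5]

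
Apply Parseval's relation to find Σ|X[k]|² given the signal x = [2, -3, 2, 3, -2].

Parseval: Σ|x[n]|² = (1/N)Σ|X[k]|², so Σ|X[k]|² = N·Σ|x[n]|² = 5·30.0000

Σ|X[k]|² = N·Σ|x[n]|² = 5·30.0000 = 150.0000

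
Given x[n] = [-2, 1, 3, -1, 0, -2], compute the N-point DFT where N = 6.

X[k] = Σ(n=0 to 5) x[n] · ω_6^(nk)
where ω_6 = e^(-2πi/6)

Computing each X[k]:
X[0] = -1
X[1] = -3.0000-5.1962i
X[2] = -4
X[3] = 3
X[4] = -4
X[5] = -3.0000+5.1962i

X = [-1, -3.0000-5.1962i, -4, 3, -4, -3.0000+5.1962i]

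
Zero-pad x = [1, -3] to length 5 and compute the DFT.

Original 2-point DFT: [-2, 4]
Zero-padded 5-point DFT provides frequency interpolation.

DFT_5([x, 0, ...]) = [-2, 0.0729+2.8532i, 3.4271+1.7634i, 3.4271-1.7634i, 0.0729-2.8532i]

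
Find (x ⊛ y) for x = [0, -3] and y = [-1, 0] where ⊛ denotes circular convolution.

(x ⊛ y)[n] = Σ(m=0 to 1) x[m] · y[(n-m) mod 2]

Computing each output sample:
(x ⊛ y)[0] = 0
(x ⊛ y)[1] = 3

x ⊛ y = [0, 3]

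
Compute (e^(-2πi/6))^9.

Since ω_6^6 = 1, powers reduce modulo 6.
9 mod 6 = 3
So ω_6^9 = ω_6^3 = e^(-2πi·3/6)

ω_6^9 = ω_6^3 = -1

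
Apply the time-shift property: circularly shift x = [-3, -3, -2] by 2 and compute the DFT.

Time shift by 2: X_shifted[k] = ω_3^(2k) · X[k]
Shifted x = [-3, -2, -3]

DFT(x[n-2]) = [-8, -0.5000-0.8660i, -0.5000+0.8660i]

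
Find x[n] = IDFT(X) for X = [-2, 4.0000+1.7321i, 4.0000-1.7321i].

x[n] = (1/3) Σ(k=0 to 2) X[k] · e^(2πikn/3)

Computing each x[n]:
x[0] = 2
x[1] = -3
x[2] = -1

x = [2, -3, -1]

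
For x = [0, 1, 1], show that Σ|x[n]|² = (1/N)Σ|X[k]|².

Time domain:
Σ|x[n]|² = |0|² + |1|² + |1|² = 2.0000

Frequency domain:
(1/3)Σ|X[k]|² = (1/3)(|2|² + |-1|² + |-1|²) = (1/3)·6.0000 = 2.0000

Both sides agree, confirming Parseval's theorem.

Σ|x[n]|² = (1/N)Σ|X[k]|² = 2.0000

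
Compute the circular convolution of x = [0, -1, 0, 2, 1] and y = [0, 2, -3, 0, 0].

(x ⊛ y)[n] = Σ(m=0 to 4) x[m] · y[(n-m) mod 5]

Computing each output sample:
(x ⊛ y)[0] = -4
(x ⊛ y)[1] = -3
(x ⊛ y)[2] = -2
(x ⊛ y)[3] = 3
(x ⊛ y)[4] = 4

x ⊛ y = [-4, -3, -2, 3, 4]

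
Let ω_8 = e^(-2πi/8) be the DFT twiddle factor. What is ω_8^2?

ω_8^2 = e^(-2πi·2/8)
= cos(-2π·2/8) + i·sin(-2π·2/8)
= cos(-4π/8) + i·sin(-4π/8)

ω_8^2 = cos(-4π/8) + i·sin(-4π/8) = -1i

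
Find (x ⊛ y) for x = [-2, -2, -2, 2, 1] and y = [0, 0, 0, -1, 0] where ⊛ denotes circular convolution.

(x ⊛ y)[n] = Σ(m=0 to 4) x[m] · y[(n-m) mod 5]

Computing each output sample:
(x ⊛ y)[0] = 2
(x ⊛ y)[1] = -2
(x ⊛ y)[2] = -1
(x ⊛ y)[3] = 2
(x ⊛ y)[4] = 2

x ⊛ y = [2, -2, -1, 2, 2]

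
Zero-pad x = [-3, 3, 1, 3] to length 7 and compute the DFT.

Original 4-point DFT: [4, -4, -8, -4]
Zero-padded 7-point DFT provides frequency interpolation.

DFT_7([x, 0, ...]) = [4, -4.0550-4.6221i, -2.6981-0.1454i, -5.7470-3.4446i, -5.7470+3.4446i, -2.6981+0.1454i, -4.0550+4.6221i]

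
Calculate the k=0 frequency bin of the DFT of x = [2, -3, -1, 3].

X[0] = Σ(n=0 to 3) x[n] · ω_4^0 = Σ x[n]
= (2) + (-3) + (-1) + (3)

X[0] = 1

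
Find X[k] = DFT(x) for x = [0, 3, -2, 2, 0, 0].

X[k] = Σ(n=0 to 5) x[n] · ω_6^(nk)
where ω_6 = e^(-2πi/6)

Computing each X[k]:
X[0] = 3
X[1] = 0.5000-0.8660i
X[2] = 1.5000-4.3301i
X[3] = -7
X[4] = 1.5000+4.3301i
X[5] = 0.5000+0.8660i

X = [3, 0.5000-0.8660i, 1.5000-4.3301i, -7, 1.5000+4.3301i, 0.5000+0.8660i]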